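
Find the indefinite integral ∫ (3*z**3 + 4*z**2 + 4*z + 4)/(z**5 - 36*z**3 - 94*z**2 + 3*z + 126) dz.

Factor the denominator: (z - 7)*(z - 1)*(z + 2)*(z + 3)**2.
Partial-fraction decomposition: 211/(800*(z + 3)) + 53/(40*(z + 3)**2) - 4/(9*(z + 2)) - 5/(96*(z - 1)) + 419/(1800*(z - 7)).
Integrate each term; A/(z−a) gives A·log|z−a|; A/(z−a)² gives −A/(z−a).

419*log(z - 7)/1800 - 5*log(z - 1)/96 - 4*log(z + 2)/9 + 211*log(z + 3)/800 - 53/(40*z + 120) + C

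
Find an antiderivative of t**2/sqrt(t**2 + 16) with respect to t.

Substitute t = 4·tan(θ), so dt = 4·sec(θ)^2 dθ and the radical becomes sqrt(t**2 + 16) = 4·sec(θ) by the Pythagorean identity.
Integrate the resulting trig expression in θ, then back-substitute tan(θ) = t/4, sec(θ) = sqrt(t**2 + 16)/4 (absorbing any constant into C).

t*sqrt(t**2 + 16)/2 - 8*log(t + sqrt(t**2 + 16)) + C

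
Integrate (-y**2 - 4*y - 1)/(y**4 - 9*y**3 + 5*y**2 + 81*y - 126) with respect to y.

-39*log(y - 7)/100 + 11*log(y - 3)/12 - 13*log(y - 2)/25 - log(y + 3)/150 + C

Factor the denominator: (y - 7)*(y - 3)*(y - 2)*(y + 3).
Partial-fraction decomposition: -1/(150*(y + 3)) - 13/(25*(y - 2)) + 11/(12*(y - 3)) - 39/(100*(y - 7)).
Integrate each term: A/(y−a) contributes A·log|y−a|.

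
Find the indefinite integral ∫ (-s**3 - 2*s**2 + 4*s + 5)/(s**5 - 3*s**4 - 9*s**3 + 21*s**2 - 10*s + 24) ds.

-75*log(s - 4)/238 + 3*log(s - 2)/50 + log(s + 3)/175 + 53*log(s**2 + 1)/425 + 67*atan(s)/425 + C

Factor the denominator: (s - 4)*(s - 2)*(s + 3)*(s**2 + 1).
Partial-fraction decomposition: (106*s + 67)/(425*(s**2 + 1)) + 1/(175*(s + 3)) + 3/(50*(s - 2)) - 75/(238*(s - 4)).
Integrate each term; A/(s−a) gives A·log|s−a|; the (Bs+D)/(s²+p²) term gives a log and an atan.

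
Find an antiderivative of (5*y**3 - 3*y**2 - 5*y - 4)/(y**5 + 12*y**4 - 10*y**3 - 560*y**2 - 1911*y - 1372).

139*log(y - 7)/1568 + 7*log(y + 1)/864 - 32*log(y + 4)/27 + 160*log(y + 7)/147 - 1831/(252*y + 1764) + C

Factor the denominator: (y - 7)*(y + 1)*(y + 4)*(y + 7)**2.
Partial-fraction decomposition: 160/(147*(y + 7)) + 1831/(252*(y + 7)**2) - 32/(27*(y + 4)) + 7/(864*(y + 1)) + 139/(1568*(y - 7)).
Integrate each term; A/(y−a) gives A·log|y−a|; A/(y−a)² gives −A/(y−a).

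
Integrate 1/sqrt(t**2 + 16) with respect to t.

log(t + sqrt(t**2 + 16)) + C

Substitute t = 4·tan(θ), so dt = 4·sec(θ)^2 dθ and the radical becomes sqrt(t**2 + 16) = 4·sec(θ) by the Pythagorean identity.
Integrate the resulting trig expression in θ, then back-substitute tan(θ) = t/4, sec(θ) = sqrt(t**2 + 16)/4 (absorbing any constant into C).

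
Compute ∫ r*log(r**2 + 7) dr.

Let u = r**2 + 7, so du = (2*r) dr.
The integral becomes (1/2)·∫ log(u) du; integrate by parts with u′=log(u), dv′=du.

r**2*log(r**2 + 7)/2 - r**2/2 + 7*log(r**2 + 7)/2 + C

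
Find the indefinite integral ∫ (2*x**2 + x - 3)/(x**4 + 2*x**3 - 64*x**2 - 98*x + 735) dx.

17*log(x - 7)/112 - 9*log(x - 3)/160 + 7*log(x + 5)/32 - 11*log(x + 7)/35 + C

Factor the denominator: (x - 7)*(x - 3)*(x + 5)*(x + 7).
Partial-fraction decomposition: -11/(35*(x + 7)) + 7/(32*(x + 5)) - 9/(160*(x - 3)) + 17/(112*(x - 7)).
Integrate each term: A/(x−a) contributes A·log|x−a|.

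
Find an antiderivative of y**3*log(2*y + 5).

y**4*log(2*y + 5)/4 - y**4/16 + 5*y**3/24 - 25*y**2/32 + 125*y/32 - 625*log(2*y + 5)/64 + C

Use integration by parts with u = log(2*y + 5), dv = y**3 dy.
Then du = 2/(2*y + 5) dy and v = y**4/4.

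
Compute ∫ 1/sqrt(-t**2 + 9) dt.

Substitute t = 3·sin(θ), so dt = 3·cos(θ) dθ and the radical becomes sqrt(-t**2 + 9) = 3·cos(θ) by the Pythagorean identity.
Integrate the resulting trig expression in θ, then back-substitute θ = asin(t/3), sin(θ) = t/3, cos(θ) = sqrt(-t**2 + 9)/3 (absorbing any constant into C).

asin(t/3) + C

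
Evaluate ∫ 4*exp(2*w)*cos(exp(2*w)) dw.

2*sin(exp(2*w)) + C

Let u = exp(2*w), so du = (2*exp(2*w)) dw.
Rewriting, the integral becomes 2·∫ cos(u) du = 2·sin(u).
Substituting back, u = exp(2*w).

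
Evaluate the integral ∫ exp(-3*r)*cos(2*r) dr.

2*exp(-3*r)*sin(2*r)/13 - 3*exp(-3*r)*cos(2*r)/13 + C

Let I denote the integral. Integrate by parts with u = cos(2*r), dv = exp(-3*r) dr, so v = -exp(-3*r)/3: I = -exp(-3*r)*cos(2*r)/3 − (2/3)·∫ exp(-3*r)*sin(2*r) dr.
Apply parts again with u = sin(2*r), dv = exp(-3*r) dr: ∫ exp(-3*r)*sin(2*r) dr = -exp(-3*r)*sin(2*r)/3 + (2/3)·I. Substituting back brings back I: I = 2*exp(-3*r)*sin(2*r)/9 - exp(-3*r)*cos(2*r)/3 − (4/9)·I.
Solving for I: (1 + 4/9)·I equals the remaining terms, so I = (9/13)·(2*exp(-3*r)*sin(2*r)/9 - exp(-3*r)*cos(2*r)/3).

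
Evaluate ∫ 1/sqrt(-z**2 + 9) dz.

Substitute z = 3·sin(θ), so dz = 3·cos(θ) dθ and the radical becomes sqrt(-z**2 + 9) = 3·cos(θ) by the Pythagorean identity.
Integrate the resulting trig expression in θ, then back-substitute θ = asin(z/3), sin(θ) = z/3, cos(θ) = sqrt(-z**2 + 9)/3 (absorbing any constant into C).

asin(z/3) + C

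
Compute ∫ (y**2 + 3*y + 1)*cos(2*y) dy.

Use integration by parts with u = y**2 + 3*y + 1, dv = cos(2*y) dy, so v = sin(2*y)/2.
Apply parts 2 times (tabular method): alternate signs, differentiate u down to 0, integrate dv up.

y**2*sin(2*y)/2 + 3*y*sin(2*y)/2 + y*cos(2*y)/2 + sin(2*y)/4 + 3*cos(2*y)/4 + C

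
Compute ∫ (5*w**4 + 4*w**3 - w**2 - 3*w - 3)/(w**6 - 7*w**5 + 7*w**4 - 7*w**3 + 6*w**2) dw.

Factor the denominator: w**2*(w - 6)*(w - 1)*(w**2 + 1).
Partial-fraction decomposition: (7*w - 32)/(37*(w**2 + 1)) - 1/(5*(w - 1)) + 2429/(2220*(w - 6)) - 13/(12*w) - 1/(2*w**2).
Integrate each term; A/(w−a) gives A·log|w−a|; the (Bw+D)/(w²+p²) term gives a log and an atan.

-13*log(w)/12 + 2429*log(w - 6)/2220 - log(w - 1)/5 + 7*log(w**2 + 1)/74 - 32*atan(w)/37 + 1/(2*w) + C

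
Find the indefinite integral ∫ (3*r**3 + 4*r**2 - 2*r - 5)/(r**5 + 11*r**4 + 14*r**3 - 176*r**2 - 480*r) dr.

Factor the denominator: r*(r - 4)*(r + 4)*(r + 5)*(r + 6).
Partial-fraction decomposition: -497/(120*(r + 6)) + 6/(r + 5) - 125/(64*(r + 4)) + 27/(320*(r - 4)) + 1/(96*r).
Integrate each term: A/(r−a) contributes A·log|r−a|.

log(r)/96 + 27*log(r - 4)/320 - 125*log(r + 4)/64 + 6*log(r + 5) - 497*log(r + 6)/120 + C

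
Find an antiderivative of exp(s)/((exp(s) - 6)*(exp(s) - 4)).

Let u = e^s, du = e^s ds.
The integral becomes ∫ du/((u-4)(u-6)); decompose into partial fractions.

log(exp(s) - 6)/2 - log(exp(s) - 4)/2 + C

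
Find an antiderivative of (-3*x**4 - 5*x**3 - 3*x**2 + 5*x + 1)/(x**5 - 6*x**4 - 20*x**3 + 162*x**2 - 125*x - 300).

Factor the denominator: (x - 5)*(x - 4)*(x - 3)*(x + 1)*(x + 5).
Partial-fraction decomposition: -1349/(2880*(x + 5)) + 1/(96*(x + 1)) - 389/(64*(x - 3)) + 223/(9*(x - 4)) - 2549/(120*(x - 5)).
Integrate each term: A/(x−a) contributes A·log|x−a|.

-2549*log(x - 5)/120 + 223*log(x - 4)/9 - 389*log(x - 3)/64 + log(x + 1)/96 - 1349*log(x + 5)/2880 + C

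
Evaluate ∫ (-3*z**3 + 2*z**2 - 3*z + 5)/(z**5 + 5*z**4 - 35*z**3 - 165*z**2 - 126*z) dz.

Factor the denominator: z*(z - 6)*(z + 1)*(z + 3)*(z + 7).
Partial-fraction decomposition: 1153/(2184*(z + 7)) - 113/(216*(z + 3)) + 13/(84*(z + 1)) - 589/(4914*(z - 6)) - 5/(126*z).
Integrate each term: A/(z−a) contributes A·log|z−a|.

-5*log(z)/126 - 589*log(z - 6)/4914 + 13*log(z + 1)/84 - 113*log(z + 3)/216 + 1153*log(z + 7)/2184 + C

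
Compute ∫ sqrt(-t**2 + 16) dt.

Substitute t = 4·sin(θ), so dt = 4·cos(θ) dθ and the radical becomes sqrt(-t**2 + 16) = 4·cos(θ) by the Pythagorean identity.
Integrate the resulting trig expression in θ, then back-substitute θ = asin(t/4), sin(θ) = t/4, cos(θ) = sqrt(-t**2 + 16)/4 (absorbing any constant into C).

t*sqrt(-t**2 + 16)/2 + 8*asin(t/4) + C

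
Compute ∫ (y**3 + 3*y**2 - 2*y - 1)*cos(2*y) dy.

y**3*sin(2*y)/2 + 3*y**2*sin(2*y)/2 + 3*y**2*cos(2*y)/4 - 7*y*sin(2*y)/4 + 3*y*cos(2*y)/2 - 5*sin(2*y)/4 - 7*cos(2*y)/8 + C

Use integration by parts with u = y**3 + 3*y**2 - 2*y - 1, dv = cos(2*y) dy, so v = sin(2*y)/2.
Apply parts 3 times (tabular method): alternate signs, differentiate u down to 0, integrate dv up.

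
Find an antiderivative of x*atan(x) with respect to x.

x**2*atan(x)/2 - x/2 + atan(x)/2 + C

Use integration by parts with u = arctan(x), dv = x dx.
Then du = 1/(x**2 + 1) dx.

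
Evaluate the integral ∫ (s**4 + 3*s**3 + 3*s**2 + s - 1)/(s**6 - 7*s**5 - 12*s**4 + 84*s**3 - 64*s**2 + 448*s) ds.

-log(s)/448 + 3583*log(s - 7)/12243 - 499*log(s - 4)/1920 - 107*log(s + 4)/7040 - 13*log(s**2 + 4)/1696 - 37*atan(s/2)/1060 + C

Factor the denominator: s*(s - 7)*(s - 4)*(s + 4)*(s**2 + 4).
Partial-fraction decomposition: -(65*s + 296)/(4240*(s**2 + 4)) - 107/(7040*(s + 4)) - 499/(1920*(s - 4)) + 3583/(12243*(s - 7)) - 1/(448*s).
Integrate each term; A/(s−a) gives A·log|s−a|; the (Bs+D)/(s²+p²) term gives a log and an atan.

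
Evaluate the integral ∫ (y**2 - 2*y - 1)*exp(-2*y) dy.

Use integration by parts with u = y**2 - 2*y - 1, dv = exp(-2*y) dy, so v = -exp(-2*y)/2.
Apply parts 2 times (tabular method): alternate signs, differentiate u down to 0, integrate dv up.

(-2*y**2 + 2*y + 3)*exp(-2*y)/4 + C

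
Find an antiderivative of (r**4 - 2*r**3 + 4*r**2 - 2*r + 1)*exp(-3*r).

Use integration by parts with u = r**4 - 2*r**3 + 4*r**2 - 2*r + 1, dv = exp(-3*r) dr, so v = -exp(-3*r)/3.
Apply parts 4 times (tabular method): alternate signs, differentiate u down to 0, integrate dv up.

(-27*r**4 + 18*r**3 - 90*r**2 - 6*r - 29)*exp(-3*r)/81 + C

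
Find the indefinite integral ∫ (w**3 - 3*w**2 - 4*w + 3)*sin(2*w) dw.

Use integration by parts with u = w**3 - 3*w**2 - 4*w + 3, dv = sin(2*w) dw, so v = -cos(2*w)/2.
Apply parts 3 times (tabular method): alternate signs, differentiate u down to 0, integrate dv up.

-w**3*cos(2*w)/2 + 3*w**2*sin(2*w)/4 + 3*w**2*cos(2*w)/2 - 3*w*sin(2*w)/2 + 11*w*cos(2*w)/4 - 11*sin(2*w)/8 - 9*cos(2*w)/4 + C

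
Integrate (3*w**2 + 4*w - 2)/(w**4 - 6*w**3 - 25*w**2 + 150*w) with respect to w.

Factor the denominator: w*(w - 6)*(w - 5)*(w + 5).
Partial-fraction decomposition: -53/(550*(w + 5)) - 93/(50*(w - 5)) + 65/(33*(w - 6)) - 1/(75*w).
Integrate each term: A/(w−a) contributes A·log|w−a|.

-log(w)/75 + 65*log(w - 6)/33 - 93*log(w - 5)/50 - 53*log(w + 5)/550 + C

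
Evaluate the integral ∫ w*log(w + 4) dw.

w**2*log(w + 4)/2 - w**2/4 + 2*w - 8*log(w + 4) + C

Use integration by parts with u = log(w + 4), dv = w dw.
Then du = 1/(w + 4) dw and v = w**2/2.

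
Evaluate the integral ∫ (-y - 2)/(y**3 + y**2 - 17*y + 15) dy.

-5*log(y - 3)/16 + log(y - 1)/4 + log(y + 5)/16 + C

Factor the denominator: (y - 3)*(y - 1)*(y + 5).
Partial-fraction decomposition: 1/(16*(y + 5)) + 1/(4*(y - 1)) - 5/(16*(y - 3)).
Integrate each term: A/(y−a) contributes A·log|y−a|.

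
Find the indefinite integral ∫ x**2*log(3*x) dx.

Use integration by parts with u = log(3*x), dv = x**2 dx.
Then du = 1/x dx and v = x**3/3.

x**3*(log(x) + log(3))/3 - x**3/9 + C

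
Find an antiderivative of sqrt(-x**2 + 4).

x*sqrt(-x**2 + 4)/2 + 2*asin(x/2) + C

Substitute x = 2·sin(θ), so dx = 2·cos(θ) dθ and the radical becomes sqrt(-x**2 + 4) = 2·cos(θ) by the Pythagorean identity.
Integrate the resulting trig expression in θ, then back-substitute θ = asin(x/2), sin(θ) = x/2, cos(θ) = sqrt(-x**2 + 4)/2 (absorbing any constant into C).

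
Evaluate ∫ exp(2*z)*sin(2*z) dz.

Let I denote the integral. Integrate by parts with u = sin(2*z), dv = exp(2*z) dz, so v = exp(2*z)/2: I = exp(2*z)*sin(2*z)/2 − ∫ exp(2*z)*cos(2*z) dz.
Apply parts again with u = cos(2*z), dv = exp(2*z) dz: ∫ exp(2*z)*cos(2*z) dz = exp(2*z)*cos(2*z)/2 + I. Substituting back brings back I: I = exp(2*z)*sin(2*z)/2 - exp(2*z)*cos(2*z)/2 − I.
Solving for I: (1 + 1)·I equals the remaining terms, so I = (1/2)·(exp(2*z)*sin(2*z)/2 - exp(2*z)*cos(2*z)/2).

exp(2*z)*sin(2*z)/4 - exp(2*z)*cos(2*z)/4 + C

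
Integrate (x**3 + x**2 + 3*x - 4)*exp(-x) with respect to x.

Use integration by parts with u = x**3 + x**2 + 3*x - 4, dv = exp(-x) dx, so v = -exp(-x).
Apply parts 3 times (tabular method): alternate signs, differentiate u down to 0, integrate dv up.

(-x**3 - 4*x**2 - 11*x - 7)*exp(-x) + C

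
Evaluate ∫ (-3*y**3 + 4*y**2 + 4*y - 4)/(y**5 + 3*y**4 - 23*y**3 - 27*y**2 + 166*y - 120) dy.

-37*log(y - 3)/112 + 2*log(y - 2)/21 + log(y - 1)/60 - 118*log(y + 4)/105 + 451*log(y + 5)/336 + C

Factor the denominator: (y - 3)*(y - 2)*(y - 1)*(y + 4)*(y + 5).
Partial-fraction decomposition: 451/(336*(y + 5)) - 118/(105*(y + 4)) + 1/(60*(y - 1)) + 2/(21*(y - 2)) - 37/(112*(y - 3)).
Integrate each term: A/(y−a) contributes A·log|y−a|.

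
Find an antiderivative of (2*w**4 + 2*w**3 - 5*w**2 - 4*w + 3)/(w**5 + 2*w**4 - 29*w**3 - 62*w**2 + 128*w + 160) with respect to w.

Factor the denominator: (w - 5)*(w - 2)*(w + 1)*(w + 4)**2.
Partial-fraction decomposition: 3287/(2916*(w + 4)) - 323/(162*(w + 4)**2) + 1/(81*(w + 1)) - 23/(324*(w - 2)) + 679/(729*(w - 5)).
Integrate each term; A/(w−a) gives A·log|w−a|; A/(w−a)² gives −A/(w−a).

679*log(w - 5)/729 - 23*log(w - 2)/324 + log(w + 1)/81 + 3287*log(w + 4)/2916 + 323/(162*w + 648) + C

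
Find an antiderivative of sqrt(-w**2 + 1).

w*sqrt(-w**2 + 1)/2 + asin(w)/2 + C

Substitute w = sin(θ), so dw = cos(θ) dθ and the radical becomes sqrt(-w**2 + 1) = cos(θ) by the Pythagorean identity.
Integrate the resulting trig expression in θ, then back-substitute θ = asin(w), sin(θ) = w, cos(θ) = sqrt(-w**2 + 1) (absorbing any constant into C).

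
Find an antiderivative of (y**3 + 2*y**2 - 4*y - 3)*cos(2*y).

Use integration by parts with u = y**3 + 2*y**2 - 4*y - 3, dv = cos(2*y) dy, so v = sin(2*y)/2.
Apply parts 3 times (tabular method): alternate signs, differentiate u down to 0, integrate dv up.

y**3*sin(2*y)/2 + y**2*sin(2*y) + 3*y**2*cos(2*y)/4 - 11*y*sin(2*y)/4 + y*cos(2*y) - 2*sin(2*y) - 11*cos(2*y)/8 + C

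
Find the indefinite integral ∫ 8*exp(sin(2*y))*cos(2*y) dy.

Let u = sin(2*y), so du = (2*cos(2*y)) dy.
Rewriting, the integral becomes 4·∫ e^u du = 4·e^u.
Substituting back, u = sin(2*y).

4*exp(sin(2*y)) + C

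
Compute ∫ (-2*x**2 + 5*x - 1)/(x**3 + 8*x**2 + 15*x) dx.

-log(x)/15 + 17*log(x + 3)/3 - 38*log(x + 5)/5 + C

Factor the denominator: x*(x + 3)*(x + 5).
Partial-fraction decomposition: -38/(5*(x + 5)) + 17/(3*(x + 3)) - 1/(15*x).
Integrate each term: A/(x−a) contributes A·log|x−a|.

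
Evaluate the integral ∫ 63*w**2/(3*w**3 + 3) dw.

Let u = 3*w**3 + 3, so du = (9*w**2) dw.
Rewriting, the integral becomes 7·∫ 1/u du = 7·log(u).
Substituting back, u = 3*w**3 + 3.

7*log(3*w**3 + 3) + C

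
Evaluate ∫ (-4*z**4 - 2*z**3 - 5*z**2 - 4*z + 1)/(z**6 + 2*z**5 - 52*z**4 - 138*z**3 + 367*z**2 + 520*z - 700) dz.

Factor the denominator: (z - 7)*(z - 2)*(z - 1)*(z + 2)*(z + 5)**2.
Partial-fraction decomposition: 7835/(63504*(z + 5)) - 1177/(756*(z + 5)**2) + 59/(972*(z + 2)) - 7/(324*(z - 1)) + 107/(980*(z - 2)) - 5281/(19440*(z - 7)).
Integrate each term; A/(z−a) gives A·log|z−a|; A/(z−a)² gives −A/(z−a).

-5281*log(z - 7)/19440 + 107*log(z - 2)/980 - 7*log(z - 1)/324 + 59*log(z + 2)/972 + 7835*log(z + 5)/63504 + 1177/(756*z + 3780) + C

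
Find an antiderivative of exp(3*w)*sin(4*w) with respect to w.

Let I denote the integral. Integrate by parts with u = sin(4*w), dv = exp(3*w) dw, so v = exp(3*w)/3: I = exp(3*w)*sin(4*w)/3 − (4/3)·∫ exp(3*w)*cos(4*w) dw.
Apply parts again with u = cos(4*w), dv = exp(3*w) dw: ∫ exp(3*w)*cos(4*w) dw = exp(3*w)*cos(4*w)/3 + (4/3)·I. Substituting back brings back I: I = exp(3*w)*sin(4*w)/3 - 4*exp(3*w)*cos(4*w)/9 − (16/9)·I.
Solving for I: (1 + 16/9)·I equals the remaining terms, so I = (9/25)·(exp(3*w)*sin(4*w)/3 - 4*exp(3*w)*cos(4*w)/9).

3*exp(3*w)*sin(4*w)/25 - 4*exp(3*w)*cos(4*w)/25 + C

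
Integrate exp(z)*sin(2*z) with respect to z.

Let I denote the integral. Integrate by parts with u = sin(2*z), dv = exp(z) dz, so v = exp(z): I = exp(z)*sin(2*z) − 2·∫ exp(z)*cos(2*z) dz.
Apply parts again with u = cos(2*z), dv = exp(z) dz: ∫ exp(z)*cos(2*z) dz = exp(z)*cos(2*z) + 2·I. Substituting back brings back I: I = exp(z)*sin(2*z) - 2*exp(z)*cos(2*z) − 4·I.
Solving for I: (1 + 4)·I equals the remaining terms, so I = (1/5)·(exp(z)*sin(2*z) - 2*exp(z)*cos(2*z)).

exp(z)*sin(2*z)/5 - 2*exp(z)*cos(2*z)/5 + C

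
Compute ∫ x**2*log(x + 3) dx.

Use integration by parts with u = log(x + 3), dv = x**2 dx.
Then du = 1/(x + 3) dx and v = x**3/3.

x**3*log(x + 3)/3 - x**3/9 + x**2/2 - 3*x + 9*log(x + 3) + C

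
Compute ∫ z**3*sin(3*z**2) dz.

Let u = z², du = 2z dz; rewrite as (1/2)∫ u^1·sin(3u) du.
Now integrate by parts 1 time.

-z**2*cos(3*z**2)/6 + sin(3*z**2)/18 + C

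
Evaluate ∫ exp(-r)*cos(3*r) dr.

3*exp(-r)*sin(3*r)/10 - exp(-r)*cos(3*r)/10 + C

Let I denote the integral. Integrate by parts with u = cos(3*r), dv = exp(-r) dr, so v = -exp(-r): I = -exp(-r)*cos(3*r) − 3·∫ exp(-r)*sin(3*r) dr.
Apply parts again with u = sin(3*r), dv = exp(-r) dr: ∫ exp(-r)*sin(3*r) dr = -exp(-r)*sin(3*r) + 3·I. Substituting back brings back I: I = 3*exp(-r)*sin(3*r) - exp(-r)*cos(3*r) − 9·I.
Solving for I: (1 + 9)·I equals the remaining terms, so I = (1/10)·(3*exp(-r)*sin(3*r) - exp(-r)*cos(3*r)).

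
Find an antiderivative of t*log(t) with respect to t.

t**2*log(t)/2 - t**2/4 + C

Use integration by parts with u = log(t), dv = t dt.
Then du = 1/t dt and v = t**2/2.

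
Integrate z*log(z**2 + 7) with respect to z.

z**2*log(z**2 + 7)/2 - z**2/2 + 7*log(z**2 + 7)/2 + C

Let u = z**2 + 7, so du = (2*z) dz.
The integral becomes (1/2)·∫ log(u) du; integrate by parts with u′=log(u), dv′=du.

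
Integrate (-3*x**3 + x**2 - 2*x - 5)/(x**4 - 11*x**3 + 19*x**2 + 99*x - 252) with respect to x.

Factor the denominator: (x - 7)*(x - 4)*(x - 3)*(x + 3).
Partial-fraction decomposition: -13/(60*(x + 3)) - 83/(24*(x - 3)) + 9/(x - 4) - 333/(40*(x - 7)).
Integrate each term: A/(x−a) contributes A·log|x−a|.

-333*log(x - 7)/40 + 9*log(x - 4) - 83*log(x - 3)/24 - 13*log(x + 3)/60 + C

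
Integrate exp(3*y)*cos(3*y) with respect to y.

exp(3*y)*sin(3*y)/6 + exp(3*y)*cos(3*y)/6 + C

Let I denote the integral. Integrate by parts with u = cos(3*y), dv = exp(3*y) dy, so v = exp(3*y)/3: I = exp(3*y)*cos(3*y)/3 + ∫ exp(3*y)*sin(3*y) dy.
Apply parts again with u = sin(3*y), dv = exp(3*y) dy: ∫ exp(3*y)*sin(3*y) dy = exp(3*y)*sin(3*y)/3 − I. Substituting back brings back I: I = exp(3*y)*sin(3*y)/3 + exp(3*y)*cos(3*y)/3 − I.
Solving for I: (1 + 1)·I equals the remaining terms, so I = (1/2)·(exp(3*y)*sin(3*y)/3 + exp(3*y)*cos(3*y)/3).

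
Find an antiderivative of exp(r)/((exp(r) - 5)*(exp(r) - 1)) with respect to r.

log(exp(r) - 5)/4 - log(exp(r) - 1)/4 + C

Let u = e^r, du = e^r dr.
The integral becomes ∫ du/((u-5)(u-1)); decompose into partial fractions.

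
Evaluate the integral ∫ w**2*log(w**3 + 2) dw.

w**3*log(w**3 + 2)/3 - w**3/3 + 2*log(w**3 + 2)/3 + C

Let u = w**3 + 2, so du = (3*w**2) dw.
The integral becomes (1/3)·∫ log(u) du; integrate by parts with u′=log(u), dv′=du.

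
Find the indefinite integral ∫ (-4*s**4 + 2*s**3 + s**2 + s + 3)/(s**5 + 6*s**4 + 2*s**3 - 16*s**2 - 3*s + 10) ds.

Factor the denominator: (s - 1)**2*(s + 1)*(s + 2)*(s + 5).
Partial-fraction decomposition: -101/(16*(s + 5)) + 25/(9*(s + 2)) - 3/(16*(s + 1)) - 5/(18*(s - 1)) + 1/(12*(s - 1)**2).
Integrate each term; A/(s−a) gives A·log|s−a|; A/(s−a)² gives −A/(s−a).

-5*log(s - 1)/18 - 3*log(s + 1)/16 + 25*log(s + 2)/9 - 101*log(s + 5)/16 - 1/(12*s - 12) + C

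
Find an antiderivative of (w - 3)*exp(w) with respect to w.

Use integration by parts with u = w - 3, dv = exp(w) dw, so v = exp(w).
Apply parts 1 times (tabular method): alternate signs, differentiate u down to 0, integrate dv up.

(w - 4)*exp(w) + C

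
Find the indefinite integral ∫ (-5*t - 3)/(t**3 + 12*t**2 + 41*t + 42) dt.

7*log(t + 2)/5 - 3*log(t + 3) + 8*log(t + 7)/5 + C

Factor the denominator: (t + 2)*(t + 3)*(t + 7).
Partial-fraction decomposition: 8/(5*(t + 7)) - 3/(t + 3) + 7/(5*(t + 2)).
Integrate each term: A/(t−a) contributes A·log|t−a|.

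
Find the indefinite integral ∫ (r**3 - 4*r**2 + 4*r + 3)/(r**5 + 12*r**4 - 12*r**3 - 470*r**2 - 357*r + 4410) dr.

log(r - 5)/66 - log(r - 3)/300 - 127*log(r + 6)/33 + 1151*log(r + 7)/300 - 47/(10*r + 70) + C

Factor the denominator: (r - 5)*(r - 3)*(r + 6)*(r + 7)**2.
Partial-fraction decomposition: 1151/(300*(r + 7)) + 47/(10*(r + 7)**2) - 127/(33*(r + 6)) - 1/(300*(r - 3)) + 1/(66*(r - 5)).
Integrate each term; A/(r−a) gives A·log|r−a|; A/(r−a)² gives −A/(r−a).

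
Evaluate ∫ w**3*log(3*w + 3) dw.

w**4*log(3*w + 3)/4 - w**4/16 + w**3/12 - w**2/8 + w/4 - log(w + 1)/4 + C

Use integration by parts with u = log(3*w + 3), dv = w**3 dw.
Then du = 3/(3*w + 3) dw and v = w**4/4.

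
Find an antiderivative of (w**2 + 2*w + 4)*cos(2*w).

Use integration by parts with u = w**2 + 2*w + 4, dv = cos(2*w) dw, so v = sin(2*w)/2.
Apply parts 2 times (tabular method): alternate signs, differentiate u down to 0, integrate dv up.

w**2*sin(2*w)/2 + w*sin(2*w) + w*cos(2*w)/2 + 7*sin(2*w)/4 + cos(2*w)/2 + C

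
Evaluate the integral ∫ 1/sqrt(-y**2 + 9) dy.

Substitute y = 3·sin(θ), so dy = 3·cos(θ) dθ and the radical becomes sqrt(-y**2 + 9) = 3·cos(θ) by the Pythagorean identity.
Integrate the resulting trig expression in θ, then back-substitute θ = asin(y/3), sin(θ) = y/3, cos(θ) = sqrt(-y**2 + 9)/3 (absorbing any constant into C).

asin(y/3) + C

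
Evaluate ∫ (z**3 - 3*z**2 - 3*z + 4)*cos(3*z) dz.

Use integration by parts with u = z**3 - 3*z**2 - 3*z + 4, dv = cos(3*z) dz, so v = sin(3*z)/3.
Apply parts 3 times (tabular method): alternate signs, differentiate u down to 0, integrate dv up.

z**3*sin(3*z)/3 - z**2*sin(3*z) + z**2*cos(3*z)/3 - 11*z*sin(3*z)/9 - 2*z*cos(3*z)/3 + 14*sin(3*z)/9 - 11*cos(3*z)/27 + C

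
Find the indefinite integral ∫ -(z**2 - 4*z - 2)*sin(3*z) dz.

Use integration by parts with u = z**2 - 4*z - 2, dv = -sin(3*z) dz, so v = cos(3*z)/3.
Apply parts 2 times (tabular method): alternate signs, differentiate u down to 0, integrate dv up.

z**2*cos(3*z)/3 - 2*z*sin(3*z)/9 - 4*z*cos(3*z)/3 + 4*sin(3*z)/9 - 20*cos(3*z)/27 + C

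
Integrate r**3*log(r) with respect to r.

r**4*log(r)/4 - r**4/16 + C

Use integration by parts with u = log(r), dv = r**3 dr.
Then du = 1/r dr and v = r**4/4.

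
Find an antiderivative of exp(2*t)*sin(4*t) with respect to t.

Let I denote the integral. Integrate by parts with u = sin(4*t), dv = exp(2*t) dt, so v = exp(2*t)/2: I = exp(2*t)*sin(4*t)/2 − 2·∫ exp(2*t)*cos(4*t) dt.
Apply parts again with u = cos(4*t), dv = exp(2*t) dt: ∫ exp(2*t)*cos(4*t) dt = exp(2*t)*cos(4*t)/2 + 2·I. Substituting back brings back I: I = exp(2*t)*sin(4*t)/2 - exp(2*t)*cos(4*t) − 4·I.
Solving for I: (1 + 4)·I equals the remaining terms, so I = (1/5)·(exp(2*t)*sin(4*t)/2 - exp(2*t)*cos(4*t)).

exp(2*t)*sin(4*t)/10 - exp(2*t)*cos(4*t)/5 + C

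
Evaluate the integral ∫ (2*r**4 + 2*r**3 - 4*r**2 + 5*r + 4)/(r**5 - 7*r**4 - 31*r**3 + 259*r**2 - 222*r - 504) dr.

Factor the denominator: (r - 7)*(r - 4)*(r - 3)*(r + 1)*(r + 6).
Partial-fraction decomposition: 199/(585*(r + 6)) + 1/(160*(r + 1)) + 199/(144*(r - 3)) - 4/(r - 4) + 1777/(416*(r - 7)).
Integrate each term: A/(r−a) contributes A·log|r−a|.

1777*log(r - 7)/416 - 4*log(r - 4) + 199*log(r - 3)/144 + log(r + 1)/160 + 199*log(r + 6)/585 + C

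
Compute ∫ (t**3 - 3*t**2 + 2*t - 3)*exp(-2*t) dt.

Use integration by parts with u = t**3 - 3*t**2 + 2*t - 3, dv = exp(-2*t) dt, so v = -exp(-2*t)/2.
Apply parts 3 times (tabular method): alternate signs, differentiate u down to 0, integrate dv up.

(-4*t**3 + 6*t**2 - 2*t + 11)*exp(-2*t)/8 + C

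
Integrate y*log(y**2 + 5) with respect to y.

Let u = y**2 + 5, so du = (2*y) dy.
The integral becomes (1/2)·∫ log(u) du; integrate by parts with u′=log(u), dv′=du.

y**2*log(y**2 + 5)/2 - y**2/2 + 5*log(y**2 + 5)/2 + C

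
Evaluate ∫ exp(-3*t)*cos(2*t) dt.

2*exp(-3*t)*sin(2*t)/13 - 3*exp(-3*t)*cos(2*t)/13 + C

Let I denote the integral. Integrate by parts with u = cos(2*t), dv = exp(-3*t) dt, so v = -exp(-3*t)/3: I = -exp(-3*t)*cos(2*t)/3 − (2/3)·∫ exp(-3*t)*sin(2*t) dt.
Apply parts again with u = sin(2*t), dv = exp(-3*t) dt: ∫ exp(-3*t)*sin(2*t) dt = -exp(-3*t)*sin(2*t)/3 + (2/3)·I. Substituting back brings back I: I = 2*exp(-3*t)*sin(2*t)/9 - exp(-3*t)*cos(2*t)/3 − (4/9)·I.
Solving for I: (1 + 4/9)·I equals the remaining terms, so I = (9/13)·(2*exp(-3*t)*sin(2*t)/9 - exp(-3*t)*cos(2*t)/3).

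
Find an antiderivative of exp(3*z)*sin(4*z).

3*exp(3*z)*sin(4*z)/25 - 4*exp(3*z)*cos(4*z)/25 + C

Let I denote the integral. Integrate by parts with u = sin(4*z), dv = exp(3*z) dz, so v = exp(3*z)/3: I = exp(3*z)*sin(4*z)/3 − (4/3)·∫ exp(3*z)*cos(4*z) dz.
Apply parts again with u = cos(4*z), dv = exp(3*z) dz: ∫ exp(3*z)*cos(4*z) dz = exp(3*z)*cos(4*z)/3 + (4/3)·I. Substituting back brings back I: I = exp(3*z)*sin(4*z)/3 - 4*exp(3*z)*cos(4*z)/9 − (16/9)·I.
Solving for I: (1 + 16/9)·I equals the remaining terms, so I = (9/25)·(exp(3*z)*sin(4*z)/3 - 4*exp(3*z)*cos(4*z)/9).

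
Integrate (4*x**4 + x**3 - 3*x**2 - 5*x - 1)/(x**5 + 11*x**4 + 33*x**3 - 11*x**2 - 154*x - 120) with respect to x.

Factor the denominator: (x - 2)*(x + 1)*(x + 3)*(x + 4)*(x + 5).
Partial-fraction decomposition: 83/(2*(x + 5)) - 931/(18*(x + 4)) + 71/(5*(x + 3)) - 1/(18*(x + 1)) + 7/(90*(x - 2)).
Integrate each term: A/(x−a) contributes A·log|x−a|.

7*log(x - 2)/90 - log(x + 1)/18 + 71*log(x + 3)/5 - 931*log(x + 4)/18 + 83*log(x + 5)/2 + C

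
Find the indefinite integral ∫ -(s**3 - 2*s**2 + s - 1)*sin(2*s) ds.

s**3*cos(2*s)/2 - 3*s**2*sin(2*s)/4 - s**2*cos(2*s) + s*sin(2*s) - s*cos(2*s)/4 + sin(2*s)/8 + C

Use integration by parts with u = s**3 - 2*s**2 + s - 1, dv = -sin(2*s) ds, so v = cos(2*s)/2.
Apply parts 3 times (tabular method): alternate signs, differentiate u down to 0, integrate dv up.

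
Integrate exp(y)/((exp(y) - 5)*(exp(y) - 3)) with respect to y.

Let u = e^y, du = e^y dy.
The integral becomes ∫ du/((u-5)(u-3)); decompose into partial fractions.

log(exp(y) - 5)/2 - log(exp(y) - 3)/2 + C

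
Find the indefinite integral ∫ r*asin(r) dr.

r**2*asin(r)/2 + r*sqrt(-r**2 + 1)/4 - asin(r)/4 + C

Use integration by parts with u = arcsin(r), dv = r dr.
Then du = 1/sqrt(-r**2 + 1) dr.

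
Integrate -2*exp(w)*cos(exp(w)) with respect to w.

Let u = exp(w), so du = (exp(w)) dw.
Rewriting, the integral becomes -2·∫ cos(u) du = -2·sin(u).
Substituting back, u = exp(w).

-2*sin(exp(w)) + C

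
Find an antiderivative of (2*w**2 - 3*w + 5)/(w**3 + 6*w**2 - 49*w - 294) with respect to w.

Factor the denominator: (w - 7)*(w + 6)*(w + 7).
Partial-fraction decomposition: 62/(7*(w + 7)) - 95/(13*(w + 6)) + 41/(91*(w - 7)).
Integrate each term: A/(w−a) contributes A·log|w−a|.

41*log(w - 7)/91 - 95*log(w + 6)/13 + 62*log(w + 7)/7 + C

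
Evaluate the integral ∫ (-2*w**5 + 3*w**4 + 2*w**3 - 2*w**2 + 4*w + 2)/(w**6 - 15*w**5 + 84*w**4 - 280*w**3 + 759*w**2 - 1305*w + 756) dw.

Factor the denominator: (w - 7)*(w - 4)*(w - 3)*(w - 1)*(w**2 + 9).
Partial-fraction decomposition: (9239*w - 11829)/(26100*(w**2 + 9)) - 7/(360*(w - 1)) - 193/(144*(w - 3)) + 1166/(225*(w - 4)) - 25793/(4176*(w - 7)).
Integrate each term; A/(w−a) gives A·log|w−a|; the (Bw+D)/(w²+p²) term gives a log and an atan.

-25793*log(w - 7)/4176 + 1166*log(w - 4)/225 - 193*log(w - 3)/144 - 7*log(w - 1)/360 + 9239*log(w**2 + 9)/52200 - 3943*atan(w/3)/26100 + C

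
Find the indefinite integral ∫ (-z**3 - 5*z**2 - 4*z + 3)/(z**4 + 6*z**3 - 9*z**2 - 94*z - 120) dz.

Factor the denominator: (z - 4)*(z + 2)*(z + 3)*(z + 5).
Partial-fraction decomposition: -23/(54*(z + 5)) - 3/(14*(z + 3)) + 1/(18*(z + 2)) - 157/(378*(z - 4)).
Integrate each term: A/(z−a) contributes A·log|z−a|.

-157*log(z - 4)/378 + log(z + 2)/18 - 3*log(z + 3)/14 - 23*log(z + 5)/54 + C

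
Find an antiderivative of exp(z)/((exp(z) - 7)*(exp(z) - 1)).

Let u = e^z, du = e^z dz.
The integral becomes ∫ du/((u-7)(u-1)); decompose into partial fractions.

log(exp(z) - 7)/6 - log(exp(z) - 1)/6 + C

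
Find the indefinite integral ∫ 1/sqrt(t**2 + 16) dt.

log(t + sqrt(t**2 + 16)) + C

Substitute t = 4·tan(θ), so dt = 4·sec(θ)^2 dθ and the radical becomes sqrt(t**2 + 16) = 4·sec(θ) by the Pythagorean identity.
Integrate the resulting trig expression in θ, then back-substitute tan(θ) = t/4, sec(θ) = sqrt(t**2 + 16)/4 (absorbing any constant into C).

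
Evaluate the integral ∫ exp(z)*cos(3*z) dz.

Let I denote the integral. Integrate by parts with u = cos(3*z), dv = exp(z) dz, so v = exp(z): I = exp(z)*cos(3*z) + 3·∫ exp(z)*sin(3*z) dz.
Apply parts again with u = sin(3*z), dv = exp(z) dz: ∫ exp(z)*sin(3*z) dz = exp(z)*sin(3*z) − 3·I. Substituting back brings back I: I = 3*exp(z)*sin(3*z) + exp(z)*cos(3*z) − 9·I.
Solving for I: (1 + 9)·I equals the remaining terms, so I = (1/10)·(3*exp(z)*sin(3*z) + exp(z)*cos(3*z)).

3*exp(z)*sin(3*z)/10 + exp(z)*cos(3*z)/10 + C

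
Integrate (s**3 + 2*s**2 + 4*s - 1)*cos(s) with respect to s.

s**3*sin(s) + 2*s**2*sin(s) + 3*s**2*cos(s) - 2*s*sin(s) + 4*s*cos(s) - 5*sin(s) - 2*cos(s) + C

Use integration by parts with u = s**3 + 2*s**2 + 4*s - 1, dv = cos(s) ds, so v = sin(s).
Apply parts 3 times (tabular method): alternate signs, differentiate u down to 0, integrate dv up.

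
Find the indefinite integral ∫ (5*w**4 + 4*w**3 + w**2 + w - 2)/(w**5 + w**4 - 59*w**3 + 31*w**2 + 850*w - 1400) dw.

3653*log(w - 5)/360 - 259*log(w - 4)/33 + 58*log(w - 2)/189 - 881*log(w + 5)/420 + 10673*log(w + 7)/2376 + C

Factor the denominator: (w - 5)*(w - 4)*(w - 2)*(w + 5)*(w + 7).
Partial-fraction decomposition: 10673/(2376*(w + 7)) - 881/(420*(w + 5)) + 58/(189*(w - 2)) - 259/(33*(w - 4)) + 3653/(360*(w - 5)).
Integrate each term: A/(w−a) contributes A·log|w−a|.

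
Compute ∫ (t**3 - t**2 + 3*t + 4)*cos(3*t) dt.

t**3*sin(3*t)/3 - t**2*sin(3*t)/3 + t**2*cos(3*t)/3 + 7*t*sin(3*t)/9 - 2*t*cos(3*t)/9 + 38*sin(3*t)/27 + 7*cos(3*t)/27 + C

Use integration by parts with u = t**3 - t**2 + 3*t + 4, dv = cos(3*t) dt, so v = sin(3*t)/3.
Apply parts 3 times (tabular method): alternate signs, differentiate u down to 0, integrate dv up.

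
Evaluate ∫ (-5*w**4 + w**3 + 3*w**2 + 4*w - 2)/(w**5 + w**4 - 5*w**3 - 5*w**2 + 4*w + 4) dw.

-3*log(w - 2)/2 - log(w - 1)/12 + 15*log(w + 1)/4 - 43*log(w + 2)/6 + 3/(2*w + 2) + C

Factor the denominator: (w - 2)*(w - 1)*(w + 1)**2*(w + 2).
Partial-fraction decomposition: -43/(6*(w + 2)) + 15/(4*(w + 1)) - 3/(2*(w + 1)**2) - 1/(12*(w - 1)) - 3/(2*(w - 2)).
Integrate each term; A/(w−a) gives A·log|w−a|; A/(w−a)² gives −A/(w−a).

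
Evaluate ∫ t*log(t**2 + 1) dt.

Let u = t**2 + 1, so du = (2*t) dt.
The integral becomes (1/2)·∫ log(u) du; integrate by parts with u′=log(u), dv′=du.

t**2*log(t**2 + 1)/2 - t**2/2 + log(t**2 + 1)/2 + C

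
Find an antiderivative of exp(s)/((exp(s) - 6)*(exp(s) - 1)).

Let u = e^s, du = e^s ds.
The integral becomes ∫ du/((u-6)(u-1)); decompose into partial fractions.

log(exp(s) - 6)/5 - log(exp(s) - 1)/5 + C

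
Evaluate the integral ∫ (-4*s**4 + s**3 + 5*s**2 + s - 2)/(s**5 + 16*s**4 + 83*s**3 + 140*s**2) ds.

Factor the denominator: s**2*(s + 4)*(s + 5)*(s + 7).
Partial-fraction decomposition: -3237/(98*(s + 7)) + 2507/(50*(s + 5)) - 169/(8*(s + 4)) + 153/(9800*s) - 1/(70*s**2).
Integrate each term; A/(s−a) gives A·log|s−a|; A/(s−a)² gives −A/(s−a).

153*log(s)/9800 - 169*log(s + 4)/8 + 2507*log(s + 5)/50 - 3237*log(s + 7)/98 + 1/(70*s) + C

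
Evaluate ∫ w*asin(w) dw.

Use integration by parts with u = arcsin(w), dv = w dw.
Then du = 1/sqrt(-w**2 + 1) dw.

w**2*asin(w)/2 + w*sqrt(-w**2 + 1)/4 - asin(w)/4 + C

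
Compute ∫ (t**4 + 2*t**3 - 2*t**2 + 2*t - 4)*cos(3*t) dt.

t**4*sin(3*t)/3 + 2*t**3*sin(3*t)/3 + 4*t**3*cos(3*t)/9 - 10*t**2*sin(3*t)/9 + 2*t**2*cos(3*t)/3 + 2*t*sin(3*t)/9 - 20*t*cos(3*t)/27 - 88*sin(3*t)/81 + 2*cos(3*t)/27 + C

Use integration by parts with u = t**4 + 2*t**3 - 2*t**2 + 2*t - 4, dv = cos(3*t) dt, so v = sin(3*t)/3.
Apply parts 4 times (tabular method): alternate signs, differentiate u down to 0, integrate dv up.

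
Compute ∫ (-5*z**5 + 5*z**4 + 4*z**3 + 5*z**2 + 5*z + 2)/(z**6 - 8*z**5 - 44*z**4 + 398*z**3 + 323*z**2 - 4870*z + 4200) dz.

-8797*log(z - 7)/324 + 15662*log(z - 6)/605 - 1741*log(z - 4)/729 - 2*log(z - 1)/405 - 473939*log(z + 5)/352836 - 2294/(891*z + 4455) + C

Factor the denominator: (z - 7)*(z - 6)*(z - 4)*(z - 1)*(z + 5)**2.
Partial-fraction decomposition: -473939/(352836*(z + 5)) + 2294/(891*(z + 5)**2) - 2/(405*(z - 1)) - 1741/(729*(z - 4)) + 15662/(605*(z - 6)) - 8797/(324*(z - 7)).
Integrate each term; A/(z−a) gives A·log|z−a|; A/(z−a)² gives −A/(z−a).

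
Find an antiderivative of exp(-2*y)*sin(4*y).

Let I denote the integral. Integrate by parts with u = sin(4*y), dv = exp(-2*y) dy, so v = -exp(-2*y)/2: I = -exp(-2*y)*sin(4*y)/2 + 2·∫ exp(-2*y)*cos(4*y) dy.
Apply parts again with u = cos(4*y), dv = exp(-2*y) dy: ∫ exp(-2*y)*cos(4*y) dy = -exp(-2*y)*cos(4*y)/2 − 2·I. Substituting back brings back I: I = -exp(-2*y)*sin(4*y)/2 - exp(-2*y)*cos(4*y) − 4·I.
Solving for I: (1 + 4)·I equals the remaining terms, so I = (1/5)·(-exp(-2*y)*sin(4*y)/2 - exp(-2*y)*cos(4*y)).

-exp(-2*y)*sin(4*y)/10 - exp(-2*y)*cos(4*y)/5 + C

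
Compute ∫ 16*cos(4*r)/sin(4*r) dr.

Let u = sin(4*r), so du = (4*cos(4*r)) dr.
Rewriting, the integral becomes 4·∫ 1/u du = 4·log(u).
Substituting back, u = sin(4*r).

4*log(sin(4*r)) + C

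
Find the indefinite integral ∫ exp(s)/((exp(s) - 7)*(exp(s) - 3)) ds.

Let u = e^s, du = e^s ds.
The integral becomes ∫ du/((u-3)(u-7)); decompose into partial fractions.

log(exp(s) - 7)/4 - log(exp(s) - 3)/4 + C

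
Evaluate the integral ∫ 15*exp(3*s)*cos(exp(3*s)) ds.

5*sin(exp(3*s)) + C

Let u = exp(3*s), so du = (3*exp(3*s)) ds.
Rewriting, the integral becomes 5·∫ cos(u) du = 5·sin(u).
Substituting back, u = exp(3*s).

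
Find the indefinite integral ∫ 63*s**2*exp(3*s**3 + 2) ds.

Let u = 3*s**3 + 2, so du = (9*s**2) ds.
Rewriting, the integral becomes 7·∫ e^u du = 7·e^u.
Substituting back, u = 3*s**3 + 2.

7*exp(3*s**3 + 2) + C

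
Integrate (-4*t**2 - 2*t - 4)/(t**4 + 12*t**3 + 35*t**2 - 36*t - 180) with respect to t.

-3*log(t - 2)/35 + 17*log(t + 3)/15 - 47*log(t + 5)/7 + 17*log(t + 6)/3 + C

Factor the denominator: (t - 2)*(t + 3)*(t + 5)*(t + 6).
Partial-fraction decomposition: 17/(3*(t + 6)) - 47/(7*(t + 5)) + 17/(15*(t + 3)) - 3/(35*(t - 2)).
Integrate each term: A/(t−a) contributes A·log|t−a|.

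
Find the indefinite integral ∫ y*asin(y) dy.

Use integration by parts with u = arcsin(y), dv = y dy.
Then du = 1/sqrt(-y**2 + 1) dy.

y**2*asin(y)/2 + y*sqrt(-y**2 + 1)/4 - asin(y)/4 + C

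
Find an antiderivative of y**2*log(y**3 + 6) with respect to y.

Let u = y**3 + 6, so du = (3*y**2) dy.
The integral becomes (1/3)·∫ log(u) du; integrate by parts with u′=log(u), dv′=du.

y**3*log(y**3 + 6)/3 - y**3/3 + 2*log(y**3 + 6) + C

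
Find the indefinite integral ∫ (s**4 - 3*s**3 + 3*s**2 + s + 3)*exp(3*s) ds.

Use integration by parts with u = s**4 - 3*s**3 + 3*s**2 + s + 3, dv = exp(3*s) ds, so v = exp(3*s)/3.
Apply parts 4 times (tabular method): alternate signs, differentiate u down to 0, integrate dv up.

(27*s**4 - 117*s**3 + 198*s**2 - 105*s + 116)*exp(3*s)/81 + C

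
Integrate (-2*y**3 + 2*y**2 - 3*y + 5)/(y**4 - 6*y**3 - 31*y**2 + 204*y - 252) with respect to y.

-151*log(y - 7)/65 + 10*log(y - 3)/9 - 9*log(y - 2)/40 - 527*log(y + 6)/936 + C

Factor the denominator: (y - 7)*(y - 3)*(y - 2)*(y + 6).
Partial-fraction decomposition: -527/(936*(y + 6)) - 9/(40*(y - 2)) + 10/(9*(y - 3)) - 151/(65*(y - 7)).
Integrate each term: A/(y−a) contributes A·log|y−a|.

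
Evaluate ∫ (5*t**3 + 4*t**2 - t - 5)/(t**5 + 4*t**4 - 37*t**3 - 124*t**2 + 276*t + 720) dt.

65*log(t - 5)/126 - 163*log(t - 3)/630 - 27*log(t + 2)/280 + 257*log(t + 4)/252 - 85*log(t + 6)/72 + C

Factor the denominator: (t - 5)*(t - 3)*(t + 2)*(t + 4)*(t + 6).
Partial-fraction decomposition: -85/(72*(t + 6)) + 257/(252*(t + 4)) - 27/(280*(t + 2)) - 163/(630*(t - 3)) + 65/(126*(t - 5)).
Integrate each term: A/(t−a) contributes A·log|t−a|.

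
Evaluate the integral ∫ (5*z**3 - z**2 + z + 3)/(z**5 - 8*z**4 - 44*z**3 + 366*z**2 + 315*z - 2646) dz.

Factor the denominator: (z - 7)**2*(z - 3)*(z + 3)*(z + 6).
Partial-fraction decomposition: -373/(1521*(z + 6)) + 2/(25*(z + 3)) + 11/(72*(z - 3)) + 421/(33800*(z - 7)) + 419/(130*(z - 7)**2).
Integrate each term; A/(z−a) gives A·log|z−a|; A/(z−a)² gives −A/(z−a).

421*log(z - 7)/33800 + 11*log(z - 3)/72 + 2*log(z + 3)/25 - 373*log(z + 6)/1521 - 419/(130*z - 910) + C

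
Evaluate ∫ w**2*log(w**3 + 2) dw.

Let u = w**3 + 2, so du = (3*w**2) dw.
The integral becomes (1/3)·∫ log(u) du; integrate by parts with u′=log(u), dv′=du.

w**3*log(w**3 + 2)/3 - w**3/3 + 2*log(w**3 + 2)/3 + C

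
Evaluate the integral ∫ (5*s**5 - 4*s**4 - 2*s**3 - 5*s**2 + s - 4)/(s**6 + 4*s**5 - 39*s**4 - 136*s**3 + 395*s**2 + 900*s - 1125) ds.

Factor the denominator: (s - 5)*(s - 3)*(s - 1)*(s + 3)*(s + 5)**2.
Partial-fraction decomposition: 19573/(12800*(s + 5)) - 6003/(320*(s + 5)**2) + 1537/(768*(s + 3)) - 1/(128*(s - 1)) - 791/(1536*(s - 3)) + 12751/(6400*(s - 5)).
Integrate each term; A/(s−a) gives A·log|s−a|; A/(s−a)² gives −A/(s−a).

12751*log(s - 5)/6400 - 791*log(s - 3)/1536 - log(s - 1)/128 + 1537*log(s + 3)/768 + 19573*log(s + 5)/12800 + 6003/(320*s + 1600) + C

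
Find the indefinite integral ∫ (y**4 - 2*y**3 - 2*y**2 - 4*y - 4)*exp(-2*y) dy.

(-y**4 + 2*y**2 + 6*y + 7)*exp(-2*y)/2 + C

Use integration by parts with u = y**4 - 2*y**3 - 2*y**2 - 4*y - 4, dv = exp(-2*y) dy, so v = -exp(-2*y)/2.
Apply parts 4 times (tabular method): alternate signs, differentiate u down to 0, integrate dv up.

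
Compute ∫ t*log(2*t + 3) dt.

Use integration by parts with u = log(2*t + 3), dv = t dt.
Then du = 2/(2*t + 3) dt and v = t**2/2.

t**2*log(2*t + 3)/2 - t**2/4 + 3*t/4 - 9*log(2*t + 3)/8 + C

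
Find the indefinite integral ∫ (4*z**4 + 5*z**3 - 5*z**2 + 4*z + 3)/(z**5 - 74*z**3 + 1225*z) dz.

Factor the denominator: z*(z - 7)*(z - 5)*(z + 5)*(z + 7).
Partial-fraction decomposition: 7619/(2352*(z + 7)) - 1733/(1200*(z + 5)) - 3023/(1200*(z - 5)) + 11105/(2352*(z - 7)) + 3/(1225*z).
Integrate each term: A/(z−a) contributes A·log|z−a|.

3*log(z)/1225 + 11105*log(z - 7)/2352 - 3023*log(z - 5)/1200 - 1733*log(z + 5)/1200 + 7619*log(z + 7)/2352 + C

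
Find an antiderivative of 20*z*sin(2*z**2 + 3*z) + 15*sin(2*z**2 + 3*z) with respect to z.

Let u = 2*z**2 + 3*z, so du = (4*z + 3) dz.
Rewriting, the integral becomes 5·∫ sin(u) du = 5·-cos(u).
Substituting back, u = 2*z**2 + 3*z.

-5*cos(2*z**2 + 3*z) + C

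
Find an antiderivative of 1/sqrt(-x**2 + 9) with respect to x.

asin(x/3) + C

Substitute x = 3·sin(θ), so dx = 3·cos(θ) dθ and the radical becomes sqrt(-x**2 + 9) = 3·cos(θ) by the Pythagorean identity.
Integrate the resulting trig expression in θ, then back-substitute θ = asin(x/3), sin(θ) = x/3, cos(θ) = sqrt(-x**2 + 9)/3 (absorbing any constant into C).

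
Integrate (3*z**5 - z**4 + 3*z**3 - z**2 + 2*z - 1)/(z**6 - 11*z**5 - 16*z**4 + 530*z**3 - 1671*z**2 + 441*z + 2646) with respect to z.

Factor the denominator: (z - 7)*(z - 6)*(z - 3)**2*(z + 1)*(z + 7).
Partial-fraction decomposition: 10783/(21840*(z + 7)) - 11/(5376*(z + 1)) + 8119/(2880*(z - 3)) + 145/(96*(z - 3)**2) - 22655/(819*(z - 6)) + 49013/(1792*(z - 7)).
Integrate each term; A/(z−a) gives A·log|z−a|; A/(z−a)² gives −A/(z−a).

49013*log(z - 7)/1792 - 22655*log(z - 6)/819 + 8119*log(z - 3)/2880 - 11*log(z + 1)/5376 + 10783*log(z + 7)/21840 - 145/(96*z - 288) + C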